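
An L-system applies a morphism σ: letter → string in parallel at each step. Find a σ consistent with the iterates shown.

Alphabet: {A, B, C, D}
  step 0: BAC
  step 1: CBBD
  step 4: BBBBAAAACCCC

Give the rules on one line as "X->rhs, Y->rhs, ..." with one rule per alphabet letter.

A->BB, B->C, C->D, D->AA

  step 0 ⇒ step 1: BAC ⇒ C·BB·D
    A ↦ BB
    B ↦ C
    C ↦ D
    D ↦ AA  (constrained at step 1)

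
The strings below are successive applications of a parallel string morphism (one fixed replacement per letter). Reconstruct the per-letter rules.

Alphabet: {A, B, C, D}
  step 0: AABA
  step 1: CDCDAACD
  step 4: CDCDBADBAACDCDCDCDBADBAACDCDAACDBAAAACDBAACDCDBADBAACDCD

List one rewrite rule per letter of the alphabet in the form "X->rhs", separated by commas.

  step 0 ⇒ step 1: AABA ⇒ CD·CD·AA·CD
    A ↦ CD
    B ↦ AA
    C ↦ BAD  (constrained at step 1)
    D ↦ B  (constrained at step 1)

A->CD, B->AA, C->BAD, D->B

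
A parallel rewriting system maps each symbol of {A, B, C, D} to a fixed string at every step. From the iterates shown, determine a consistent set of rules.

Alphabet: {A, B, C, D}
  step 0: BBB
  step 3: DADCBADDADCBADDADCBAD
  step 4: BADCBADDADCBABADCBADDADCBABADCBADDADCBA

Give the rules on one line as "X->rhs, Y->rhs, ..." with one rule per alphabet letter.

A->DC, B->DA, C->D, D->BA

  step 3 ⇒ step 4: DADCBADDADCBADDADCBAD ⇒ BA·DC·BA·D·DA·DC·BA·BA·DC·BA·D·DA·DC·BA·BA·DC·BA·D·DA·DC·BA
    A ↦ DC
    B ↦ DA
    C ↦ D
    D ↦ BA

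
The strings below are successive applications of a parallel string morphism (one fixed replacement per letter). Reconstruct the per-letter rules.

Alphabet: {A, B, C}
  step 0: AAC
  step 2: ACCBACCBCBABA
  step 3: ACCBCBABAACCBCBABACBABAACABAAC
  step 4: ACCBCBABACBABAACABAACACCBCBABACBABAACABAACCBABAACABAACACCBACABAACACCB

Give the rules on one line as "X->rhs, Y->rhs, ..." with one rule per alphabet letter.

  step 3 ⇒ step 4: ACCBCBABAACCBCBABACBABAACABAAC ⇒ AC·CB·CB·ABA·CB·ABA·AC·ABA·AC·AC·CB·CB·ABA·CB·ABA·AC·ABA·AC·CB·ABA·AC·ABA·AC·AC·CB·AC·ABA·AC·AC·CB
    A ↦ AC
    B ↦ ABA
    C ↦ CB

A->AC, B->ABA, C->CB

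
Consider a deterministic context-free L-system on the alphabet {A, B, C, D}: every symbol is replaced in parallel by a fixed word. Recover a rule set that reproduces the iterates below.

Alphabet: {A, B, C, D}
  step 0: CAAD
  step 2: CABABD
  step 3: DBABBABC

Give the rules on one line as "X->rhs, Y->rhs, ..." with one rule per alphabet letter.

A->B, B->AB, C->D, D->C

  step 2 ⇒ step 3: CABABD ⇒ D·B·AB·B·AB·C
    A ↦ B
    B ↦ AB
    C ↦ D
    D ↦ C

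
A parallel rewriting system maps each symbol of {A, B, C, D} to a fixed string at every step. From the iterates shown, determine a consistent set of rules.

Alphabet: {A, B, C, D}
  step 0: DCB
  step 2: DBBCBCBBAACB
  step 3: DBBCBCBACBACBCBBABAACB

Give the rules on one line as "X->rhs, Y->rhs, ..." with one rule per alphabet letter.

A->BA, B->CB, C->A, D->DBB

  step 2 ⇒ step 3: DBBCBCBBAACB ⇒ DBB·CB·CB·A·CB·A·CB·CB·BA·BA·A·CB
    A ↦ BA
    B ↦ CB
    C ↦ A
    D ↦ DBB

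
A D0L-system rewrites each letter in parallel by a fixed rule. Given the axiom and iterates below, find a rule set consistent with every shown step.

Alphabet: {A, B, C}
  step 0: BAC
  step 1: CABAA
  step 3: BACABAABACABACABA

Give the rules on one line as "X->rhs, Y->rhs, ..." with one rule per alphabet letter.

A->BA, B->CA, C->A

  step 0 ⇒ step 1: BAC ⇒ CA·BA·A
    A ↦ BA
    B ↦ CA
    C ↦ A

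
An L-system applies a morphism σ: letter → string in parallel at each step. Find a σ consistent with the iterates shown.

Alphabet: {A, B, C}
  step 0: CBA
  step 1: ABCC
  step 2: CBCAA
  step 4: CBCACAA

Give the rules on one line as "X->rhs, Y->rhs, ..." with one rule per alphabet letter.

A->C, B->BC, C->A

  step 1 ⇒ step 2: ABCC ⇒ C·BC·A·A
    A ↦ C
    B ↦ BC
    C ↦ A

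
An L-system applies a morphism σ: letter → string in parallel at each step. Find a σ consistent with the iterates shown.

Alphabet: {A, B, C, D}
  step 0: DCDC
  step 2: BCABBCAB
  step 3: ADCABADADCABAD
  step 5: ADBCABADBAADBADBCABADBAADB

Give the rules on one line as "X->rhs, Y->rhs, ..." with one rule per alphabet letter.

A->B, B->AD, C->CA, D->A

  step 2 ⇒ step 3: BCABBCAB ⇒ AD·CA·B·AD·AD·CA·B·AD
    A ↦ B
    B ↦ AD
    C ↦ CA
    D ↦ A  (constrained at step 0)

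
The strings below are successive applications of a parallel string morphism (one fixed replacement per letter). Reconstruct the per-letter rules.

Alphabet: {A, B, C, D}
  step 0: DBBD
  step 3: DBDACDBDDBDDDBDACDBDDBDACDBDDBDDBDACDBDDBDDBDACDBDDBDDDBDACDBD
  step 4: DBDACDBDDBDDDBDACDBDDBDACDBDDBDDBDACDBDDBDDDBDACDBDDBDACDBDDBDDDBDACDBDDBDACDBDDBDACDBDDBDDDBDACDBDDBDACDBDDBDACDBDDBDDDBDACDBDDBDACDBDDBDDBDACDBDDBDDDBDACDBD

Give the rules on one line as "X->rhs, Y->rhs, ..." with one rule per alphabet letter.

A->DBD, B->AC, C->D, D->DBD

  step 3 ⇒ step 4: DBDACDBDDBDDDBDACDBDDBDACDBDDBDDBDACDBDDBDDBDACDBDDBDDDBDACDBD ⇒ DBD·AC·DBD·DBD·D·DBD·AC·DBD·DBD·AC·DBD·DBD·DBD·AC·DBD·DBD·D·DBD·AC·DBD·DBD·AC·DBD·DBD·D·DBD·AC·DBD·DBD·AC·DBD·DBD·AC·DBD·DBD·D·DBD·AC·DBD·DBD·AC·DBD·DBD·AC·DBD·DBD·D·DBD·AC·DBD·DBD·AC·DBD·DBD·DBD·AC·DBD·DBD·D·DBD·AC·DBD
    A ↦ DBD
    B ↦ AC
    C ↦ D
    D ↦ DBD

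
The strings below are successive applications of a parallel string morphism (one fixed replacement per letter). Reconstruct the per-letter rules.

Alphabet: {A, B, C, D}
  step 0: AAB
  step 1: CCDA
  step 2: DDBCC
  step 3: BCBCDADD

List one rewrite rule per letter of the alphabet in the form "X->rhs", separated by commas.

  step 2 ⇒ step 3: DDBCC ⇒ BC·BC·DA·D·D
    B ↦ DA
    C ↦ D
    D ↦ BC
  step 0 ⇒ step 1: AAB ⇒ C·C·DA
    A ↦ C

A->C, B->DA, C->D, D->BC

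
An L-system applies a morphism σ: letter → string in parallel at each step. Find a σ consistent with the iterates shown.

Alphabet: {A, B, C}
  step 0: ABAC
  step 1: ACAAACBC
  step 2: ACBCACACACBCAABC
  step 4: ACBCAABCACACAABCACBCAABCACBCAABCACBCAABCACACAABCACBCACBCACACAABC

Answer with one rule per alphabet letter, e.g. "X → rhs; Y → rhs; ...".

  step 1 ⇒ step 2: ACAAACBC ⇒ AC·BC·AC·AC·AC·BC·AA·BC
    A ↦ AC
    B ↦ AA
    C ↦ BC

A->AC, B->AA, C->BC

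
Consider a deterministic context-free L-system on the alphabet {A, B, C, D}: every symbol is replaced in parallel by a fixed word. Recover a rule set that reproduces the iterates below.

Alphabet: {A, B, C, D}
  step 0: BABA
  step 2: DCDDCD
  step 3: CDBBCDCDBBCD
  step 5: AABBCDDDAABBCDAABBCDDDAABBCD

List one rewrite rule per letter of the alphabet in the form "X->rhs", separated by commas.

  step 2 ⇒ step 3: DCDDCD ⇒ CD·BB·CD·CD·BB·CD
    C ↦ BB
    D ↦ CD
    A ↦ D  (constrained at step 0)
    B ↦ A  (constrained at step 0)

A->D, B->A, C->BB, D->CD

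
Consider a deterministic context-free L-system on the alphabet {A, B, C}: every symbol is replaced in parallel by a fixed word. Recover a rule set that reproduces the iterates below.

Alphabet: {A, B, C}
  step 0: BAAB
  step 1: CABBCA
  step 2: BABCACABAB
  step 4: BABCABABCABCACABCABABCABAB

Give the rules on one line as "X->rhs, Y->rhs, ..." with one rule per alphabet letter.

A->B, B->CA, C->BA

  step 1 ⇒ step 2: CABBCA ⇒ BA·B·CA·CA·BA·B
    A ↦ B
    B ↦ CA
    C ↦ BA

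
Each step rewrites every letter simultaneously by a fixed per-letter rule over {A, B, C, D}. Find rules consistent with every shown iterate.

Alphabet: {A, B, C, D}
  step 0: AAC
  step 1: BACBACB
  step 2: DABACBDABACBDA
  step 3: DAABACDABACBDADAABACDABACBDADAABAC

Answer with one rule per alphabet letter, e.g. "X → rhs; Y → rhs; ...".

A->BAC, B->DA, C->B, D->DAA

  step 2 ⇒ step 3: DABACBDABACBDA ⇒ DAA·BAC·DA·BAC·B·DA·DAA·BAC·DA·BAC·B·DA·DAA·BAC
    A ↦ BAC
    B ↦ DA
    C ↦ B
    D ↦ DAA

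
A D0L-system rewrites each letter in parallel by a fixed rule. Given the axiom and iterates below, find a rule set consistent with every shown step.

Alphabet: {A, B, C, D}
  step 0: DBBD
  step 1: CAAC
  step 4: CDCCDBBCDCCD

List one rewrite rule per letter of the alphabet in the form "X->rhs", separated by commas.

A->B, B->A, C->CD, D->C

  step 0 ⇒ step 1: DBBD ⇒ C·A·A·C
    B ↦ A
    D ↦ C
    A ↦ B  (constrained at step 1)
    C ↦ CD  (constrained at step 1)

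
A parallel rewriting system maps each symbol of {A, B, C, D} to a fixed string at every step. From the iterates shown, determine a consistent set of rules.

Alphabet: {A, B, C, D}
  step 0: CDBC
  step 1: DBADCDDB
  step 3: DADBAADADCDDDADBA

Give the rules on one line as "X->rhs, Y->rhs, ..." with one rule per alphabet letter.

  step 0 ⇒ step 1: CDBC ⇒ DB·A·DCD·DB
    B ↦ DCD
    C ↦ DB
    D ↦ A
    A ↦ D  (constrained at step 1)

A->D, B->DCD, C->DB, D->A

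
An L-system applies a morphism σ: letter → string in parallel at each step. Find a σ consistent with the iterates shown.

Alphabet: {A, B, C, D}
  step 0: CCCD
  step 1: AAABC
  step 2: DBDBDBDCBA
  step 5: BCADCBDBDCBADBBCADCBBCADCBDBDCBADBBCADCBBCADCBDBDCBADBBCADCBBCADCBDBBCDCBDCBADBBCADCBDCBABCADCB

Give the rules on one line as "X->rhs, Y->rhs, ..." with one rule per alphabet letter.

A->DB, B->DCB, C->A, D->BC

  step 1 ⇒ step 2: AAABC ⇒ DB·DB·DB·DCB·A
    A ↦ DB
    B ↦ DCB
    C ↦ A
  step 0 ⇒ step 1: CCCD ⇒ A·A·A·BC
    D ↦ BC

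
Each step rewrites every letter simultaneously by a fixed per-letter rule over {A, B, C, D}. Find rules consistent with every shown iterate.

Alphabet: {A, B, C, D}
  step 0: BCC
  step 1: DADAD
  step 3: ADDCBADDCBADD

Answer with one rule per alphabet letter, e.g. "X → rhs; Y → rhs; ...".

A->D, B->D, C->AD, D->CB

  step 0 ⇒ step 1: BCC ⇒ D·AD·AD
    B ↦ D
    C ↦ AD
    A ↦ D  (constrained at step 1)
    D ↦ CB  (constrained at step 1)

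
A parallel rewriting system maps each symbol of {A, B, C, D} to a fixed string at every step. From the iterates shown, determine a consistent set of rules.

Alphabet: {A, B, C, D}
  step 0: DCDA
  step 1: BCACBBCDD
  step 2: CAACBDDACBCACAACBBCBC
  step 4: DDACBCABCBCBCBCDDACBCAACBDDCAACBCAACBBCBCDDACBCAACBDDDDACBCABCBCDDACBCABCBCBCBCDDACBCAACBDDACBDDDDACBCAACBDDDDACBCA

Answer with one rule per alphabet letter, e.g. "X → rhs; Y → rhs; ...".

A->DD, B->CA, C->ACB, D->BC

  step 1 ⇒ step 2: BCACBBCDD ⇒ CA·ACB·DD·ACB·CA·CA·ACB·BC·BC
    A ↦ DD
    B ↦ CA
    C ↦ ACB
    D ↦ BC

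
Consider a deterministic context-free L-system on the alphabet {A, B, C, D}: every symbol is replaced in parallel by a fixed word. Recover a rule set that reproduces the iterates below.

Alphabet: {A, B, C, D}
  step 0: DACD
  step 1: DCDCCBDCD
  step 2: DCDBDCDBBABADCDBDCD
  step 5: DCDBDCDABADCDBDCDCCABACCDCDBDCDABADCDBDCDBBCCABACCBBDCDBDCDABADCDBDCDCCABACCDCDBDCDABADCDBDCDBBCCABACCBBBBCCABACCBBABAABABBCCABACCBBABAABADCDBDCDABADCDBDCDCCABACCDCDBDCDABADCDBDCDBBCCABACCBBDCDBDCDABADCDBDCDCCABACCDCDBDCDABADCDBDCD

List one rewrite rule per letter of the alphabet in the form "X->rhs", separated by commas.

  step 1 ⇒ step 2: DCDCCBDCD ⇒ DCD·B·DCD·B·B·ABA·DCD·B·DCD
    B ↦ ABA
    C ↦ B
    D ↦ DCD
  step 0 ⇒ step 1: DACD ⇒ DCD·CC·B·DCD
    A ↦ CC

A->CC, B->ABA, C->B, D->DCD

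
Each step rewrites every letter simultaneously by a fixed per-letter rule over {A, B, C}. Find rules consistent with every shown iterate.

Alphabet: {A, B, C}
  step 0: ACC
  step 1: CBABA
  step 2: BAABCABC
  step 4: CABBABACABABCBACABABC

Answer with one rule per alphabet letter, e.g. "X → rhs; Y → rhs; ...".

  step 1 ⇒ step 2: CBABA ⇒ BA·AB·C·AB·C
    A ↦ C
    B ↦ AB
    C ↦ BA

A->C, B->AB, C->BA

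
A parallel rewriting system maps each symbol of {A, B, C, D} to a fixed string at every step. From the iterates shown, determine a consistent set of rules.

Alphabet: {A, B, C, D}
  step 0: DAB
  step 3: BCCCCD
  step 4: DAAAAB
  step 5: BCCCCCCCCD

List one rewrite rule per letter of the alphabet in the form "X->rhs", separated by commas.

A->CC, B->D, C->A, D->B

  step 4 ⇒ step 5: DAAAAB ⇒ B·CC·CC·CC·CC·D
    A ↦ CC
    B ↦ D
    D ↦ B
  step 3 ⇒ step 4: BCCCCD ⇒ D·A·A·A·A·B
    C ↦ A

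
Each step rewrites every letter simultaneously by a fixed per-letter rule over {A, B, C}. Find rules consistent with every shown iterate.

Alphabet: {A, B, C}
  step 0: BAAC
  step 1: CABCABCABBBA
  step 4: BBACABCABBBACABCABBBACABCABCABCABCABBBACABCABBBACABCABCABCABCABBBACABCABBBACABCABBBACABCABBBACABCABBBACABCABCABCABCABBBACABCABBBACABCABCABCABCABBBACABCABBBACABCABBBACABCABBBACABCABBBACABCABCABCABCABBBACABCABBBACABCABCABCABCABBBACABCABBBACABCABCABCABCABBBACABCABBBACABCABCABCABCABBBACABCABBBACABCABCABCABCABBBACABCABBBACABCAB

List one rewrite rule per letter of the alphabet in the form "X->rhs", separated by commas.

A->CAB, B->CAB, C->BBA

  step 0 ⇒ step 1: BAAC ⇒ CAB·CAB·CAB·BBA
    A ↦ CAB
    B ↦ CAB
    C ↦ BBA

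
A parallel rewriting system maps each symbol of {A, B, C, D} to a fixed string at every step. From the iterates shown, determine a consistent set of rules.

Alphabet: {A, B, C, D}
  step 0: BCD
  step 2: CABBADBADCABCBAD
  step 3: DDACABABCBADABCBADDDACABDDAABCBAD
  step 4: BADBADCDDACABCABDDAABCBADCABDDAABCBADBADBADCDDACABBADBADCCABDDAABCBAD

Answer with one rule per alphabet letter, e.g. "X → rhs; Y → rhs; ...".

  step 3 ⇒ step 4: DDACABABCBADABCBADDDACABDDAABCBAD ⇒ BAD·BAD·C·DDA·C·AB·C·AB·DDA·AB·C·BAD·C·AB·DDA·AB·C·BAD·BAD·BAD·C·DDA·C·AB·BAD·BAD·C·C·AB·DDA·AB·C·BAD
    A ↦ C
    B ↦ AB
    C ↦ DDA
    D ↦ BAD

A->C, B->AB, C->DDA, D->BAD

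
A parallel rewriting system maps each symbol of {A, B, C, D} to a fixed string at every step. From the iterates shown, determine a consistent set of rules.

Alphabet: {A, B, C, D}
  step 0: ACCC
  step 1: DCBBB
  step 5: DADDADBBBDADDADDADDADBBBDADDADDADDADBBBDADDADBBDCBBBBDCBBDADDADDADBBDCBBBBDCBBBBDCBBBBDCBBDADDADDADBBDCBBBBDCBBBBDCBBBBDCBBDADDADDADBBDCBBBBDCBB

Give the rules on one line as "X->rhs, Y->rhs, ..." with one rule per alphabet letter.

A->DC, B->DAD, C->B, D->BB

  step 0 ⇒ step 1: ACCC ⇒ DC·B·B·B
    A ↦ DC
    C ↦ B
    B ↦ DAD  (constrained at step 1)
    D ↦ BB  (constrained at step 1)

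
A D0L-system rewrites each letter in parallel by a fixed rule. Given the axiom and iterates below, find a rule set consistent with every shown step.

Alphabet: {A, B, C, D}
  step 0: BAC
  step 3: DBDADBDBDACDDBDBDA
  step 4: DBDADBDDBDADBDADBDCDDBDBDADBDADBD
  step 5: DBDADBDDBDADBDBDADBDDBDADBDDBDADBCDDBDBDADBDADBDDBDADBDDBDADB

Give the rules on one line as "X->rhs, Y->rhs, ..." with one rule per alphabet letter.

A->D, B->DA, C->CD, D->DB

  step 4 ⇒ step 5: DBDADBDDBDADBDADBDCDDBDBDADBDADBD ⇒ DB·DA·DB·D·DB·DA·DB·DB·DA·DB·D·DB·DA·DB·D·DB·DA·DB·CD·DB·DB·DA·DB·DA·DB·D·DB·DA·DB·D·DB·DA·DB
    A ↦ D
    B ↦ DA
    C ↦ CD
    D ↦ DB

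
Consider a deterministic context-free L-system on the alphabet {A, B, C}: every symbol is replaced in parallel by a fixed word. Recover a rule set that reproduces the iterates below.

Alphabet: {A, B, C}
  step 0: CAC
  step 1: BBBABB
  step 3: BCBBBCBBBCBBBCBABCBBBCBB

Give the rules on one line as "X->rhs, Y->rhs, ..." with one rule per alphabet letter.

A->BA, B->BC, C->BB

  step 0 ⇒ step 1: CAC ⇒ BB·BA·BB
    A ↦ BA
    C ↦ BB
    B ↦ BC  (constrained at step 1)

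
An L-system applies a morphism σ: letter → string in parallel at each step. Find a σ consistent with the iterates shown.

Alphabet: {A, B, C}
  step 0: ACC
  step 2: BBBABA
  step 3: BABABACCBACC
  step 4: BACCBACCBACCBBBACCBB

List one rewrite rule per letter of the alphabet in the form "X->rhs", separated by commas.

  step 3 ⇒ step 4: BABABACCBACC ⇒ BA·CC·BA·CC·BA·CC·B·B·BA·CC·B·B
    A ↦ CC
    B ↦ BA
    C ↦ B

A->CC, B->BA, C->B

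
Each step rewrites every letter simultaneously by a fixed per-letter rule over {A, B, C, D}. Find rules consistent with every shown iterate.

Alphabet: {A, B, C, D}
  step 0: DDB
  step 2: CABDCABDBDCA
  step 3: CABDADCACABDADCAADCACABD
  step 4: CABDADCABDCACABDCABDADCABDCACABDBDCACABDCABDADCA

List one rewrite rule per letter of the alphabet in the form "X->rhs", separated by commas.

  step 3 ⇒ step 4: CABDADCACABDADCAADCACABD ⇒ CA·BD·AD·CA·BD·CA·CA·BD·CA·BD·AD·CA·BD·CA·CA·BD·BD·CA·CA·BD·CA·BD·AD·CA
    A ↦ BD
    B ↦ AD
    C ↦ CA
    D ↦ CA

A->BD, B->AD, C->CA, D->CA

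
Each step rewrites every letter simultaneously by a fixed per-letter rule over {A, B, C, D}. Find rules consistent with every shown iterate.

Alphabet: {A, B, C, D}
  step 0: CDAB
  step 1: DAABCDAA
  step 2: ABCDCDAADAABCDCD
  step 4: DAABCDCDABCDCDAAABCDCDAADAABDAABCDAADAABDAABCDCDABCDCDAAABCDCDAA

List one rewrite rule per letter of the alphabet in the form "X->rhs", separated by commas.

A->CD, B->AA, C->DA, D->AB

  step 1 ⇒ step 2: DAABCDAA ⇒ AB·CD·CD·AA·DA·AB·CD·CD
    A ↦ CD
    B ↦ AA
    C ↦ DA
    D ↦ AB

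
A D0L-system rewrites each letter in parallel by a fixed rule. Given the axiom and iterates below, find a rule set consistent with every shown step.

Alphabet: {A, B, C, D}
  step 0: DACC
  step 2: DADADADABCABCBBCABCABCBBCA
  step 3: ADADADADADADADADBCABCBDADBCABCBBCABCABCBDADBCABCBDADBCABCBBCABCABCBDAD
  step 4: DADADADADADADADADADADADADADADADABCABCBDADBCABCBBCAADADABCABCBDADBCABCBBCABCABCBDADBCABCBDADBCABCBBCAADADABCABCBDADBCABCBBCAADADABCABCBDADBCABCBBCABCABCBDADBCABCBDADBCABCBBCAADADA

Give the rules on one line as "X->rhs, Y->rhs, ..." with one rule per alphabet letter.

A->DAD, B->BCA, C->BCB, D->A

  step 3 ⇒ step 4: ADADADADADADADADBCABCBDADBCABCBBCABCABCBDADBCABCBDADBCABCBBCABCABCBDAD ⇒ DAD·A·DAD·A·DAD·A·DAD·A·DAD·A·DAD·A·DAD·A·DAD·A·BCA·BCB·DAD·BCA·BCB·BCA·A·DAD·A·BCA·BCB·DAD·BCA·BCB·BCA·BCA·BCB·DAD·BCA·BCB·DAD·BCA·BCB·BCA·A·DAD·A·BCA·BCB·DAD·BCA·BCB·BCA·A·DAD·A·BCA·BCB·DAD·BCA·BCB·BCA·BCA·BCB·DAD·BCA·BCB·DAD·BCA·BCB·BCA·A·DAD·A
    A ↦ DAD
    B ↦ BCA
    C ↦ BCB
    D ↦ A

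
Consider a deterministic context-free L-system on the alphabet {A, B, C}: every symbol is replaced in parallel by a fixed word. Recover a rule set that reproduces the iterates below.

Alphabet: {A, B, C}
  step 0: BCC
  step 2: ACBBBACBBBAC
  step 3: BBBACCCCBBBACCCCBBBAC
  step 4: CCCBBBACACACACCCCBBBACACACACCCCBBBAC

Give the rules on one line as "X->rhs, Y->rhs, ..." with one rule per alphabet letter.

  step 3 ⇒ step 4: BBBACCCCBBBACCCCBBBAC ⇒ C·C·C·BBB·AC·AC·AC·AC·C·C·C·BBB·AC·AC·AC·AC·C·C·C·BBB·AC
    A ↦ BBB
    B ↦ C
    C ↦ AC

A->BBB, B->C, C->AC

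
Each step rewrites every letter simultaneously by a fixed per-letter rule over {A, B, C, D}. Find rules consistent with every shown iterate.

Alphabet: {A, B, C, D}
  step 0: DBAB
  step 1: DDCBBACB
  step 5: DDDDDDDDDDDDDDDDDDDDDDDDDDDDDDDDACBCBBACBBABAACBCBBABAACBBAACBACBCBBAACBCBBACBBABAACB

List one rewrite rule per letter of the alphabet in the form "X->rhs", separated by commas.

  step 0 ⇒ step 1: DBAB ⇒ DD·CB·BA·CB
    A ↦ BA
    B ↦ CB
    D ↦ DD
    C ↦ A  (constrained at step 1)

A->BA, B->CB, C->A, D->DD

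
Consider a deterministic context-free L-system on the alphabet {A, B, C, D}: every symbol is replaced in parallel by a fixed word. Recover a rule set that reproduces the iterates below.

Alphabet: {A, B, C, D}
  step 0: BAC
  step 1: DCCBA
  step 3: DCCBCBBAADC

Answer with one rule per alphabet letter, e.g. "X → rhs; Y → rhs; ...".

  step 0 ⇒ step 1: BAC ⇒ DC·CB·A
    A ↦ CB
    B ↦ DC
    C ↦ A
    D ↦ B  (constrained at step 1)

A->CB, B->DC, C->A, D->B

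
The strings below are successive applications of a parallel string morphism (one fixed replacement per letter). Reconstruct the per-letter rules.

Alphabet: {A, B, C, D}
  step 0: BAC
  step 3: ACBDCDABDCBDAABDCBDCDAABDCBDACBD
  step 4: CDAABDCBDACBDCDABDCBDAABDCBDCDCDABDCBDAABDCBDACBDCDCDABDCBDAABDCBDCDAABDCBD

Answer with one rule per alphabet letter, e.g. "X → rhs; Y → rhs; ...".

  step 3 ⇒ step 4: ACBDCDABDCBDAABDCBDCDAABDCBDACBD ⇒ CD·A·ABD·CBD·A·CBD·CD·ABD·CBD·A·ABD·CBD·CD·CD·ABD·CBD·A·ABD·CBD·A·CBD·CD·CD·ABD·CBD·A·ABD·CBD·CD·A·ABD·CBD
    A ↦ CD
    B ↦ ABD
    C ↦ A
    D ↦ CBD

A->CD, B->ABD, C->A, D->CBD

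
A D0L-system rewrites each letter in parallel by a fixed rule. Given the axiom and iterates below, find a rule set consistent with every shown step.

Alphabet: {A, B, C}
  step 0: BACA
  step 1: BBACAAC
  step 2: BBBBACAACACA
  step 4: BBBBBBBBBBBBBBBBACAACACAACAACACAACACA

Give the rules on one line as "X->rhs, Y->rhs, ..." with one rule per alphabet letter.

A->AC, B->BB, C->A

  step 1 ⇒ step 2: BBACAAC ⇒ BB·BB·AC·A·AC·AC·A
    A ↦ AC
    B ↦ BB
    C ↦ A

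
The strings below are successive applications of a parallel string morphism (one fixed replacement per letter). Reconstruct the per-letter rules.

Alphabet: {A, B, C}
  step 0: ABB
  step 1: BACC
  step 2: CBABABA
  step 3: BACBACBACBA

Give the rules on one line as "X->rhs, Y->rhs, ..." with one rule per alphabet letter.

  step 2 ⇒ step 3: CBABABA ⇒ BA·C·BA·C·BA·C·BA
    A ↦ BA
    B ↦ C
    C ↦ BA

A->BA, B->C, C->BA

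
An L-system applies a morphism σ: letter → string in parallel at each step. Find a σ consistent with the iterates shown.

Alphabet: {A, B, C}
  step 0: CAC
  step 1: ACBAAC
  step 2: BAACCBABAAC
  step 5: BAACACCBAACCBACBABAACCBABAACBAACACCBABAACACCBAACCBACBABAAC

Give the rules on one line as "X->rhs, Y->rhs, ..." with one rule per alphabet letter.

  step 1 ⇒ step 2: ACBAAC ⇒ BA·AC·C·BA·BA·AC
    A ↦ BA
    B ↦ C
    C ↦ AC

A->BA, B->C, C->AC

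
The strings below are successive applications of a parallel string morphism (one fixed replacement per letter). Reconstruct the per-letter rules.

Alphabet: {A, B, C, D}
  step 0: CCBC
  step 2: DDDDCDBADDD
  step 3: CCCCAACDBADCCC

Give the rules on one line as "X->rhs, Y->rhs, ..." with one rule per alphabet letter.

A->D, B->DBA, C->AA, D->C

  step 2 ⇒ step 3: DDDDCDBADDD ⇒ C·C·C·C·AA·C·DBA·D·C·C·C
    A ↦ D
    B ↦ DBA
    C ↦ AA
    D ↦ C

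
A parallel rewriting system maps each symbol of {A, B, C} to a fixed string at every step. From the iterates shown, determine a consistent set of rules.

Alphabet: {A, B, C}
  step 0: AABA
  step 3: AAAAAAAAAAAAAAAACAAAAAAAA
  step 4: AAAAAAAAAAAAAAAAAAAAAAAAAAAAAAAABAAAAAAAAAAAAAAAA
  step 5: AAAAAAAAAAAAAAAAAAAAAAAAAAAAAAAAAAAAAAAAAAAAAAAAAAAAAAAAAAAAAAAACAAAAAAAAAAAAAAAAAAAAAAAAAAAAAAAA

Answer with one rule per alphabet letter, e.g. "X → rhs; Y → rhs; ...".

A->AA, B->C, C->B

  step 4 ⇒ step 5: AAAAAAAAAAAAAAAAAAAAAAAAAAAAAAAABAAAAAAAAAAAAAAAA ⇒ AA·AA·AA·AA·AA·AA·AA·AA·AA·AA·AA·AA·AA·AA·AA·AA·AA·AA·AA·AA·AA·AA·AA·AA·AA·AA·AA·AA·AA·AA·AA·AA·C·AA·AA·AA·AA·AA·AA·AA·AA·AA·AA·AA·AA·AA·AA·AA·AA
    A ↦ AA
    B ↦ C
  step 3 ⇒ step 4: AAAAAAAAAAAAAAAACAAAAAAAA ⇒ AA·AA·AA·AA·AA·AA·AA·AA·AA·AA·AA·AA·AA·AA·AA·AA·B·AA·AA·AA·AA·AA·AA·AA·AA
    C ↦ B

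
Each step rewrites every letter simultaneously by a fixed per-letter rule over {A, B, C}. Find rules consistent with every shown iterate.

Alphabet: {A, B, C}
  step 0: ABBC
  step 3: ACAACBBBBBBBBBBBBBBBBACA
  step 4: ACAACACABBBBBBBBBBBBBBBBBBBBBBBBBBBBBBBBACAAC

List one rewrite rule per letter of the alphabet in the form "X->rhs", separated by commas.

  step 3 ⇒ step 4: ACAACBBBBBBBBBBBBBBBBACA ⇒ AC·A·AC·AC·A·BB·BB·BB·BB·BB·BB·BB·BB·BB·BB·BB·BB·BB·BB·BB·BB·AC·A·AC
    A ↦ AC
    B ↦ BB
    C ↦ A

A->AC, B->BB, C->A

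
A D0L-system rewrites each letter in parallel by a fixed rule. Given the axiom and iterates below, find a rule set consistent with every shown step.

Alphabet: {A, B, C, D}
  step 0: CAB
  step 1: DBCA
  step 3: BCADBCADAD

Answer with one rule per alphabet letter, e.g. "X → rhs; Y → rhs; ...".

  step 0 ⇒ step 1: CAB ⇒ D·BC·A
    A ↦ BC
    B ↦ A
    C ↦ D
    D ↦ AD  (constrained at step 1)

A->BC, B->A, C->D, D->AD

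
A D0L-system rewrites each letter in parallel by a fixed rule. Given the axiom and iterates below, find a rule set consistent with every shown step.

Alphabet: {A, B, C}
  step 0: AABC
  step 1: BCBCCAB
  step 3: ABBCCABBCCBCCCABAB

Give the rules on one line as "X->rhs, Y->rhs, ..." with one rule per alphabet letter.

A->BC, B->C, C->AB

  step 0 ⇒ step 1: AABC ⇒ BC·BC·C·AB
    A ↦ BC
    B ↦ C
    C ↦ AB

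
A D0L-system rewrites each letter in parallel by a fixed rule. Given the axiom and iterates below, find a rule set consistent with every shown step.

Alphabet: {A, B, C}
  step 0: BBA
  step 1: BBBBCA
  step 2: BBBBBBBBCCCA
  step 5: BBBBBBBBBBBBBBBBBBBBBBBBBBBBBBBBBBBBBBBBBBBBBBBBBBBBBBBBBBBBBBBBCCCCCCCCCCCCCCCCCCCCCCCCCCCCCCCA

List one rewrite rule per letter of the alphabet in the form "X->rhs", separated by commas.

A->CA, B->BB, C->CC

  step 1 ⇒ step 2: BBBBCA ⇒ BB·BB·BB·BB·CC·CA
    A ↦ CA
    B ↦ BB
    C ↦ CC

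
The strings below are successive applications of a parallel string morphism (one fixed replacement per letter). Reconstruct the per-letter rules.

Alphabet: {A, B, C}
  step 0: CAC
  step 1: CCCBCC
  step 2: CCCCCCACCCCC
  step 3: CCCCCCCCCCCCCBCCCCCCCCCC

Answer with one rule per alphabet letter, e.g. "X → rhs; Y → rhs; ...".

A->CB, B->AC, C->CC

  step 2 ⇒ step 3: CCCCCCACCCCC ⇒ CC·CC·CC·CC·CC·CC·CB·CC·CC·CC·CC·CC
    A ↦ CB
    C ↦ CC
  step 1 ⇒ step 2: CCCBCC ⇒ CC·CC·CC·AC·CC·CC
    B ↦ AC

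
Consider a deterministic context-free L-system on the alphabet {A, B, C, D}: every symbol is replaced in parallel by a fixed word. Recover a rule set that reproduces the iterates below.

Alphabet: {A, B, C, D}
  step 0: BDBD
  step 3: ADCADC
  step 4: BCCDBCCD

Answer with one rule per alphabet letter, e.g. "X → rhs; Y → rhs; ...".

A->BC, B->A, C->D, D->C

  step 3 ⇒ step 4: ADCADC ⇒ BC·C·D·BC·C·D
    A ↦ BC
    C ↦ D
    D ↦ C
    B ↦ A  (constrained at step 0)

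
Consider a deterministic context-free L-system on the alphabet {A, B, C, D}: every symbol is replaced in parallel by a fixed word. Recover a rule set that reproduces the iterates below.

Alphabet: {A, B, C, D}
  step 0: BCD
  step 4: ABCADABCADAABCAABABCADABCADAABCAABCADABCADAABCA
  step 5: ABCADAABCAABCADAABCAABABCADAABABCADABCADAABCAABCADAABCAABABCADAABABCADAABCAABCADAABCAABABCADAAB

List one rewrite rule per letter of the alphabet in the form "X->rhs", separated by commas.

  step 4 ⇒ step 5: ABCADABCADAABCAABABCADABCADAABCAABCADABCADAABCA ⇒ AB·CAD·A·AB·CA·AB·CAD·A·AB·CA·AB·AB·CAD·A·AB·AB·CAD·AB·CAD·A·AB·CA·AB·CAD·A·AB·CA·AB·AB·CAD·A·AB·AB·CAD·A·AB·CA·AB·CAD·A·AB·CA·AB·AB·CAD·A·AB
    A ↦ AB
    B ↦ CAD
    C ↦ A
    D ↦ CA

A->AB, B->CAD, C->A, D->CA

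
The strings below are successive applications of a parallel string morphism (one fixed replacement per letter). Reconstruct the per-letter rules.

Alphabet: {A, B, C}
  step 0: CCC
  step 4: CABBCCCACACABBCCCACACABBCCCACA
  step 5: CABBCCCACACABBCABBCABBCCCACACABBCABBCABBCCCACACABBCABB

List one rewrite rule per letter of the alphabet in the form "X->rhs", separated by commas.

  step 4 ⇒ step 5: CABBCCCACACABBCCCACACABBCCCACA ⇒ CA·BB·C·C·CA·CA·CA·BB·CA·BB·CA·BB·C·C·CA·CA·CA·BB·CA·BB·CA·BB·C·C·CA·CA·CA·BB·CA·BB
    A ↦ BB
    B ↦ C
    C ↦ CA

A->BB, B->C, C->CA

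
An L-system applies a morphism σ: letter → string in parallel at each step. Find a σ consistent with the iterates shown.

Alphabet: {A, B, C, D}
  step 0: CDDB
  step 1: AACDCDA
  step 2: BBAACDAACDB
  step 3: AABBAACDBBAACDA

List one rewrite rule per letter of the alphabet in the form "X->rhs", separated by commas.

  step 2 ⇒ step 3: BBAACDAACDB ⇒ A·A·B·B·AA·CD·B·B·AA·CD·A
    A ↦ B
    B ↦ A
    C ↦ AA
    D ↦ CD

A->B, B->A, C->AA, D->CD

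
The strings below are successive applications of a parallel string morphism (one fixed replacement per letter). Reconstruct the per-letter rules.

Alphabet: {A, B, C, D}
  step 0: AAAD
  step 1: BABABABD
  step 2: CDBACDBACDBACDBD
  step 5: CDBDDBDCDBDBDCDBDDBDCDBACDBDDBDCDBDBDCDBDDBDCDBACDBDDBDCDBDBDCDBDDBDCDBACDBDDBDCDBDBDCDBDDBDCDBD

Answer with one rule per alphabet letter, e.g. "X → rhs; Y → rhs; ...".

A->BA, B->CD, C->D, D->BD

  step 1 ⇒ step 2: BABABABD ⇒ CD·BA·CD·BA·CD·BA·CD·BD
    A ↦ BA
    B ↦ CD
    D ↦ BD
    C ↦ D  (constrained at step 2)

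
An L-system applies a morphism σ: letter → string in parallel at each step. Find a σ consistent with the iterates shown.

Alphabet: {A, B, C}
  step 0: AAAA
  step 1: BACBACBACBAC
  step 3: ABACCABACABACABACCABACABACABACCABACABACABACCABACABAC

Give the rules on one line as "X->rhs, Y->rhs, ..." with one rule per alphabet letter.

A->BAC, B->CA, C->A

  step 0 ⇒ step 1: AAAA ⇒ BAC·BAC·BAC·BAC
    A ↦ BAC
    B ↦ CA  (constrained at step 1)
    C ↦ A  (constrained at step 1)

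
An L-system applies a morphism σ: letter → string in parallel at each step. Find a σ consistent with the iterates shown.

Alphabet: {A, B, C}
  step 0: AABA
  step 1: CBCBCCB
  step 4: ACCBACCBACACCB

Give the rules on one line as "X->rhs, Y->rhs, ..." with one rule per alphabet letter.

A->CB, B->C, C->A

  step 0 ⇒ step 1: AABA ⇒ CB·CB·C·CB
    A ↦ CB
    B ↦ C
    C ↦ A  (constrained at step 1)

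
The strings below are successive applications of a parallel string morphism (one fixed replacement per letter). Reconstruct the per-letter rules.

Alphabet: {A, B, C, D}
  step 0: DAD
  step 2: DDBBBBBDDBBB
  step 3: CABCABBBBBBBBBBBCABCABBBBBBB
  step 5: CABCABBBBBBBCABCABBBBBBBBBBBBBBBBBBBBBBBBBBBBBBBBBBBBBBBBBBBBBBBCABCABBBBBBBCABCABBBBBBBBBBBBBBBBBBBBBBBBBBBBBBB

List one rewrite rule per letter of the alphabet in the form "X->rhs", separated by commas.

A->B, B->BB, C->DD, D->CAB

  step 2 ⇒ step 3: DDBBBBBDDBBB ⇒ CAB·CAB·BB·BB·BB·BB·BB·CAB·CAB·BB·BB·BB
    B ↦ BB
    D ↦ CAB
    A ↦ B  (constrained at step 0)
    C ↦ DD  (constrained at step 3)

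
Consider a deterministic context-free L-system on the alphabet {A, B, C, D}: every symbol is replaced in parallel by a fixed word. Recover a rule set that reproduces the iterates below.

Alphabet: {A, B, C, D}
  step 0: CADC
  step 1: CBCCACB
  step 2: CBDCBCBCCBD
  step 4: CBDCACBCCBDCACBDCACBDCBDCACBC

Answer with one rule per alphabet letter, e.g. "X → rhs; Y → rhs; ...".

  step 1 ⇒ step 2: CBCCACB ⇒ CB·D·CB·CB·C·CB·D
    A ↦ C
    B ↦ D
    C ↦ CB
  step 0 ⇒ step 1: CADC ⇒ CB·C·CA·CB
    D ↦ CA

A->C, B->D, C->CB, D->CA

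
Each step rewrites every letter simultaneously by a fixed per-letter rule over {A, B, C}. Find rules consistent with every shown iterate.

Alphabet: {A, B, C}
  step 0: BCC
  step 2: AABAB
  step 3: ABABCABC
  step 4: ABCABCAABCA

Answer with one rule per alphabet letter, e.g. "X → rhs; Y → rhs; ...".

  step 3 ⇒ step 4: ABABCABC ⇒ AB·C·AB·C·A·AB·C·A
    A ↦ AB
    B ↦ C
    C ↦ A

A->AB, B->C, C->A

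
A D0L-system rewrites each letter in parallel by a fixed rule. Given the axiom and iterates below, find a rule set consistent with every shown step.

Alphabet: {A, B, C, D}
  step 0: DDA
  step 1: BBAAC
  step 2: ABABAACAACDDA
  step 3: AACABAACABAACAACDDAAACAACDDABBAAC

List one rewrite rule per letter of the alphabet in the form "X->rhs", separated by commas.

  step 2 ⇒ step 3: ABABAACAACDDA ⇒ AAC·AB·AAC·AB·AAC·AAC·DDA·AAC·AAC·DDA·B·B·AAC
    A ↦ AAC
    B ↦ AB
    C ↦ DDA
    D ↦ B

A->AAC, B->AB, C->DDA, D->B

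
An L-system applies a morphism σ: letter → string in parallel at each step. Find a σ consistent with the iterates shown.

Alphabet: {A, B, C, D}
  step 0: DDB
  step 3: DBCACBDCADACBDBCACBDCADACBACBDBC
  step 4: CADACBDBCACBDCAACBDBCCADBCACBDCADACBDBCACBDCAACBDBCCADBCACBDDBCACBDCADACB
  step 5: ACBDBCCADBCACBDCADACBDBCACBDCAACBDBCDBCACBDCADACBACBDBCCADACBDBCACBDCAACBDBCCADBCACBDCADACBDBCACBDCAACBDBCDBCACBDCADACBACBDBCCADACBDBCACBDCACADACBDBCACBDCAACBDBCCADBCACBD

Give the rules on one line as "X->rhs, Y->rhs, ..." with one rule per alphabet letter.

  step 4 ⇒ step 5: CADACBDBCACBDCAACBDBCCADBCACBDCADACBDBCACBDCAACBDBCCADBCACBDDBCACBDCADACB ⇒ ACB·DBC·CA·DBC·ACB·D·CA·D·ACB·DBC·ACB·D·CA·ACB·DBC·DBC·ACB·D·CA·D·ACB·ACB·DBC·CA·D·ACB·DBC·ACB·D·CA·ACB·DBC·CA·DBC·ACB·D·CA·D·ACB·DBC·ACB·D·CA·ACB·DBC·DBC·ACB·D·CA·D·ACB·ACB·DBC·CA·D·ACB·DBC·ACB·D·CA·CA·D·ACB·DBC·ACB·D·CA·ACB·DBC·CA·DBC·ACB·D
    A ↦ DBC
    B ↦ D
    C ↦ ACB
    D ↦ CA

A->DBC, B->D, C->ACB, D->CA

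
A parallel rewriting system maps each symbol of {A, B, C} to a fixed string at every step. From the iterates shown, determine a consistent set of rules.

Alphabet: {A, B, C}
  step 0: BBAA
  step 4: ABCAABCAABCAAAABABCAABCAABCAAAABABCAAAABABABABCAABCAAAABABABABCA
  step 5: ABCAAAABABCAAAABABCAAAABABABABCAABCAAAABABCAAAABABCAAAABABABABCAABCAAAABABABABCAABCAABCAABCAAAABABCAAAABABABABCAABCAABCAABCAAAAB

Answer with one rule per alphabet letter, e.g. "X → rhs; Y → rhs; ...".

A->AB, B->CA, C->AA

  step 4 ⇒ step 5: ABCAABCAABCAAAABABCAABCAABCAAAABABCAAAABABABABCAABCAAAABABABABCA ⇒ AB·CA·AA·AB·AB·CA·AA·AB·AB·CA·AA·AB·AB·AB·AB·CA·AB·CA·AA·AB·AB·CA·AA·AB·AB·CA·AA·AB·AB·AB·AB·CA·AB·CA·AA·AB·AB·AB·AB·CA·AB·CA·AB·CA·AB·CA·AA·AB·AB·CA·AA·AB·AB·AB·AB·CA·AB·CA·AB·CA·AB·CA·AA·AB
    A ↦ AB
    B ↦ CA
    C ↦ AA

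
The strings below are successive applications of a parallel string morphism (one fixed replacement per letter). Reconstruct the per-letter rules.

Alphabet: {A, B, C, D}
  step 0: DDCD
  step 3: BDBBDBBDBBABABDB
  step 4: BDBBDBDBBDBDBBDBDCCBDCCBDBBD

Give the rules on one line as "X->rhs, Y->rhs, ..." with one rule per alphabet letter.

  step 3 ⇒ step 4: BDBBDBBDBBABABDB ⇒ BD·B·BD·BD·B·BD·BD·B·BD·BD·CC·BD·CC·BD·B·BD
    A ↦ CC
    B ↦ BD
    D ↦ B
    C ↦ BA  (constrained at step 0)

A->CC, B->BD, C->BA, D->B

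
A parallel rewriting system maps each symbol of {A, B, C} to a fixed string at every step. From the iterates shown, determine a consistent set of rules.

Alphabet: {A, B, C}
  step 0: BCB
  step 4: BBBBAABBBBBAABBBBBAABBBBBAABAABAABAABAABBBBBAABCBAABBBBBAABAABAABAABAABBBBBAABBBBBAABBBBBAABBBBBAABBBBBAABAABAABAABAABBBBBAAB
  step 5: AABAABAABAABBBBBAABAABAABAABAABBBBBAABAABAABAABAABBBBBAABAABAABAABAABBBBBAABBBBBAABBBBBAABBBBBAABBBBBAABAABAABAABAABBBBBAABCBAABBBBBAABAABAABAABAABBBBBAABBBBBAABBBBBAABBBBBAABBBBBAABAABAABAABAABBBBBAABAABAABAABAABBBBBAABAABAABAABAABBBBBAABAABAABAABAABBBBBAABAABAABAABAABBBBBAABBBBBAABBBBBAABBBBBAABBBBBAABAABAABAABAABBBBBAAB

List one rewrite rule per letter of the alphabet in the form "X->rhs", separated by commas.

  step 4 ⇒ step 5: BBBBAABBBBBAABBBBBAABBBBBAABAABAABAABAABBBBBAABCBAABBBBBAABAABAABAABAABBBBBAABBBBBAABBBBBAABBBBBAABBBBBAABAABAABAABAABBBBBAAB ⇒ AAB·AAB·AAB·AAB·BB·BB·AAB·AAB·AAB·AAB·AAB·BB·BB·AAB·AAB·AAB·AAB·AAB·BB·BB·AAB·AAB·AAB·AAB·AAB·BB·BB·AAB·BB·BB·AAB·BB·BB·AAB·BB·BB·AAB·BB·BB·AAB·AAB·AAB·AAB·AAB·BB·BB·AAB·CB·AAB·BB·BB·AAB·AAB·AAB·AAB·AAB·BB·BB·AAB·BB·BB·AAB·BB·BB·AAB·BB·BB·AAB·BB·BB·AAB·AAB·AAB·AAB·AAB·BB·BB·AAB·AAB·AAB·AAB·AAB·BB·BB·AAB·AAB·AAB·AAB·AAB·BB·BB·AAB·AAB·AAB·AAB·AAB·BB·BB·AAB·AAB·AAB·AAB·AAB·BB·BB·AAB·BB·BB·AAB·BB·BB·AAB·BB·BB·AAB·BB·BB·AAB·AAB·AAB·AAB·AAB·BB·BB·AAB
    A ↦ BB
    B ↦ AAB
    C ↦ CB

A->BB, B->AAB, C->CB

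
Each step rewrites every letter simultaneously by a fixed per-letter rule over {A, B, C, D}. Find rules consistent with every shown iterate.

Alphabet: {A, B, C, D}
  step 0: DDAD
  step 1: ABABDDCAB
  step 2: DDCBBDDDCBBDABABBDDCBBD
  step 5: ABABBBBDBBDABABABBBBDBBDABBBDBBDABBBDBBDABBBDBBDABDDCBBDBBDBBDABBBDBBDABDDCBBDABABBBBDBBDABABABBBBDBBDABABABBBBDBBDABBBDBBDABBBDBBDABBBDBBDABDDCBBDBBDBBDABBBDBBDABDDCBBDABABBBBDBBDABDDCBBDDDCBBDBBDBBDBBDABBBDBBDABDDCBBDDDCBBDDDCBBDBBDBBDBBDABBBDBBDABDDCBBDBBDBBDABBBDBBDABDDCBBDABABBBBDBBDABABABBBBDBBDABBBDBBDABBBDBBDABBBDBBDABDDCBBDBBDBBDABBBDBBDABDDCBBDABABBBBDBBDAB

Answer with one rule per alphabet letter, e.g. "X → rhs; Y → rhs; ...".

A->DDC, B->BBD, C->B, D->AB

  step 1 ⇒ step 2: ABABDDCAB ⇒ DDC·BBD·DDC·BBD·AB·AB·B·DDC·BBD
    A ↦ DDC
    B ↦ BBD
    C ↦ B
    D ↦ AB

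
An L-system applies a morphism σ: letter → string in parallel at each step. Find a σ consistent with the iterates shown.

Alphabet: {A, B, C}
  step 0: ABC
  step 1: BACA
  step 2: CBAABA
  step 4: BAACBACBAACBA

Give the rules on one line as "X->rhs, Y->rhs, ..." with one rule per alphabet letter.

  step 1 ⇒ step 2: BACA ⇒ C·BA·A·BA
    A ↦ BA
    B ↦ C
    C ↦ A

A->BA, B->C, C->A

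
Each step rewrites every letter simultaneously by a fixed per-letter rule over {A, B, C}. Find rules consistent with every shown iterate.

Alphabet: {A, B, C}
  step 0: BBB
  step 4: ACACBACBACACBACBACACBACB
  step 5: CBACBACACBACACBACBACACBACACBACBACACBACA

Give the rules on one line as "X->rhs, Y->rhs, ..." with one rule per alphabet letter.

A->CB, B->CA, C->A

  step 4 ⇒ step 5: ACACBACBACACBACBACACBACB ⇒ CB·A·CB·A·CA·CB·A·CA·CB·A·CB·A·CA·CB·A·CA·CB·A·CB·A·CA·CB·A·CA
    A ↦ CB
    B ↦ CA
    C ↦ A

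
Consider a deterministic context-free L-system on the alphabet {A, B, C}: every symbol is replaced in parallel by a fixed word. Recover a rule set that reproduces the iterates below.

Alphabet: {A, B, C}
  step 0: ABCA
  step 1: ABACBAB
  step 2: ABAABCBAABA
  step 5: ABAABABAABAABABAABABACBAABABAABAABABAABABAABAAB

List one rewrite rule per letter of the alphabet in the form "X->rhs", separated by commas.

A->AB, B->A, C->CB

  step 1 ⇒ step 2: ABACBAB ⇒ AB·A·AB·CB·A·AB·A
    A ↦ AB
    B ↦ A
    C ↦ CB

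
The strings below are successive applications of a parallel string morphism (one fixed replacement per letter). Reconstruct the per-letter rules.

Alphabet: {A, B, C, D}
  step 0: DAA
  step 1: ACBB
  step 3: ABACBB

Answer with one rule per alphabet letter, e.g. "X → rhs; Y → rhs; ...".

  step 0 ⇒ step 1: DAA ⇒ AC·B·B
    A ↦ B
    D ↦ AC
    B ↦ A  (constrained at step 1)
    C ↦ AD  (constrained at step 1)

A->B, B->A, C->AD, D->AC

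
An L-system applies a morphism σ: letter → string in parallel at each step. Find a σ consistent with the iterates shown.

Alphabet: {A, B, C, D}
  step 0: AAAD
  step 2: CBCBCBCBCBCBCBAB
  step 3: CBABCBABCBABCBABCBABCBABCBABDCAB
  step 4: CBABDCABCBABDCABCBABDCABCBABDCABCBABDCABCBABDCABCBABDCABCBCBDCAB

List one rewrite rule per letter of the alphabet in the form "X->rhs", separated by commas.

  step 3 ⇒ step 4: CBABCBABCBABCBABCBABCBABCBABDCAB ⇒ CB·AB·DC·AB·CB·AB·DC·AB·CB·AB·DC·AB·CB·AB·DC·AB·CB·AB·DC·AB·CB·AB·DC·AB·CB·AB·DC·AB·CB·CB·DC·AB
    A ↦ DC
    B ↦ AB
    C ↦ CB
    D ↦ CB

A->DC, B->AB, C->CB, D->CB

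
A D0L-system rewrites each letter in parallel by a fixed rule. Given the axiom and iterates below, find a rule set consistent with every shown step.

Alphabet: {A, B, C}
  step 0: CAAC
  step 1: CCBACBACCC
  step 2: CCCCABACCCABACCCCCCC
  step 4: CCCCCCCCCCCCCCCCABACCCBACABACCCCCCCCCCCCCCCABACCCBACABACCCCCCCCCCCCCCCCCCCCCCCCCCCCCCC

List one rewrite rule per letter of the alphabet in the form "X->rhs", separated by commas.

  step 1 ⇒ step 2: CCBACBACCC ⇒ CC·CC·A·BAC·CC·A·BAC·CC·CC·CC
    A ↦ BAC
    B ↦ A
    C ↦ CC

A->BAC, B->A, C->CC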